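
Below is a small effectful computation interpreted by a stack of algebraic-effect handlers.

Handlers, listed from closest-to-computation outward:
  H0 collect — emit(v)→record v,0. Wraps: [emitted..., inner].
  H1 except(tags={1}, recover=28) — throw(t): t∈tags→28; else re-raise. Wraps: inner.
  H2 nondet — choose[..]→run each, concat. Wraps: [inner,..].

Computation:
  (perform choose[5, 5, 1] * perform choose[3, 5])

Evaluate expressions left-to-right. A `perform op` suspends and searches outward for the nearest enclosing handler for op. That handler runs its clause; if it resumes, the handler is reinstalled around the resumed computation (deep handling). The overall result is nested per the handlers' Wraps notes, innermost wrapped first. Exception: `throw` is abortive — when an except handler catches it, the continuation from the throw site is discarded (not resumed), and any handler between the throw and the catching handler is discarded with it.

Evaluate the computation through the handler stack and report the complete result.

Answer: [[15], [25], [15], [25], [3], [5]]

Evaluation trace:
choose[5, 5, 1] @ H2
  branch[0] choose=5:
    choose[3, 5] @ H2
      branch[0] choose=3:
        H0 returns [15]
        H1 returns [15]
        H2 returns [[15]]
      branch[1] choose=5:
        H0 returns [25]
        H1 returns [25]
        H2 returns [[25]]
  branch[1] choose=5:
    choose[3, 5] @ H2
      branch[0] choose=3:
        H0 returns [15]
        H1 returns [15]
        H2 returns [[15]]
      branch[1] choose=5:
        H0 returns [25]
        H1 returns [25]
        H2 returns [[25]]
  branch[2] choose=1:
    choose[3, 5] @ H2
      branch[0] choose=3:
        H0 returns [3]
        H1 returns [3]
        H2 returns [[3]]
      branch[1] choose=5:
        H0 returns [5]
        H1 returns [5]
        H2 returns [[5]]
= [[15], [25], [15], [25], [3], [5]]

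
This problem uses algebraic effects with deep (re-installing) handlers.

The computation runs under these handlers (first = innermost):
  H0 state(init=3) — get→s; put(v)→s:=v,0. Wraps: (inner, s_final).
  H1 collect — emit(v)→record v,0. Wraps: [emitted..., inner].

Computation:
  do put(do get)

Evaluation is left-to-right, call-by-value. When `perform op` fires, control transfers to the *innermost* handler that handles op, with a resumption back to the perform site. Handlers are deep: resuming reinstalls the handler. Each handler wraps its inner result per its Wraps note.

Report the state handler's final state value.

Working:
get @ H0 ⇒ 3
put(3) @ H0 ⇒ s:=3
H0 returns (0, 3)
H1 returns [(0, 3)]
= [(0, 3)]

Answer: 3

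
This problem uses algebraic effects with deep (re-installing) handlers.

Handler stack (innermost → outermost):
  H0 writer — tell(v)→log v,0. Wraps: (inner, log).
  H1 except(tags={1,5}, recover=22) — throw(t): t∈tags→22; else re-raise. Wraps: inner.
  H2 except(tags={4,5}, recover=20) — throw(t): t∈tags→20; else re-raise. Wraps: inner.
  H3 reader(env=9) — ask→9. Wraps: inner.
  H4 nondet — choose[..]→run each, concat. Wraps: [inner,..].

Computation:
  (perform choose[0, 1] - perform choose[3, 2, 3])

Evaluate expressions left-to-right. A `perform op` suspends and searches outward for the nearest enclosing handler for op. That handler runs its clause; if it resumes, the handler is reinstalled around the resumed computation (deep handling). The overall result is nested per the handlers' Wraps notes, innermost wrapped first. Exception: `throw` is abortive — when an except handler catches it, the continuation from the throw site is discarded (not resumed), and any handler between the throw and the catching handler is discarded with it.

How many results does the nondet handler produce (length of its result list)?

Answer: 6

Working:
choose[0, 1] @ H4
  branch[0] choose=0:
    choose[3, 2, 3] @ H4
      branch[0] choose=3:
        H0 returns (-3, ())
        H1 returns (-3, ())
        H2 returns (-3, ())
        H3 returns (-3, ())
        H4 returns [(-3, ())]
      branch[1] choose=2:
        H0 returns (-2, ())
        H1 returns (-2, ())
        H2 returns (-2, ())
        H3 returns (-2, ())
        H4 returns [(-2, ())]
      branch[2] choose=3:
        H0 returns (-3, ())
        H1 returns (-3, ())
        H2 returns (-3, ())
        H3 returns (-3, ())
        H4 returns [(-3, ())]
  branch[1] choose=1:
    choose[3, 2, 3] @ H4
      branch[0] choose=3:
        H0 returns (-2, ())
        H1 returns (-2, ())
        H2 returns (-2, ())
        H3 returns (-2, ())
        H4 returns [(-2, ())]
      branch[1] choose=2:
        H0 returns (-1, ())
        H1 returns (-1, ())
        H2 returns (-1, ())
        H3 returns (-1, ())
        H4 returns [(-1, ())]
      branch[2] choose=3:
        H0 returns (-2, ())
        H1 returns (-2, ())
        H2 returns (-2, ())
        H3 returns (-2, ())
        H4 returns [(-2, ())]
= [(-3, ()), (-2, ()), (-3, ()), (-2, ()), (-1, ()), (-2, ())]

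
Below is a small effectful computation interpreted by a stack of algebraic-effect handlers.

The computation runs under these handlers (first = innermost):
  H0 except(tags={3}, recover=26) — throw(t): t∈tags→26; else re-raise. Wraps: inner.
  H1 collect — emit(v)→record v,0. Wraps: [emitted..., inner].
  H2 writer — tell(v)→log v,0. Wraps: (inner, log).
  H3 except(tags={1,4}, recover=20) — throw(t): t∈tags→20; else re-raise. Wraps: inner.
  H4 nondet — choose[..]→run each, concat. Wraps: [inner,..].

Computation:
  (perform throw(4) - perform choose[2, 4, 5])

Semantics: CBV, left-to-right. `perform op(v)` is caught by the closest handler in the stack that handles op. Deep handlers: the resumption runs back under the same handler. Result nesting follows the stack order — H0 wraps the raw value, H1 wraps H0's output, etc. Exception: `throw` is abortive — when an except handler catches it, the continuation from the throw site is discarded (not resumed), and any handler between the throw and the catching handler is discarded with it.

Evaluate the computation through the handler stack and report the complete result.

Evaluation trace:
throw(4) @ H0 re-raised
throw(4) @ H3 caught ⇒ 20
H4 returns [20]
= [20]

Answer: [20]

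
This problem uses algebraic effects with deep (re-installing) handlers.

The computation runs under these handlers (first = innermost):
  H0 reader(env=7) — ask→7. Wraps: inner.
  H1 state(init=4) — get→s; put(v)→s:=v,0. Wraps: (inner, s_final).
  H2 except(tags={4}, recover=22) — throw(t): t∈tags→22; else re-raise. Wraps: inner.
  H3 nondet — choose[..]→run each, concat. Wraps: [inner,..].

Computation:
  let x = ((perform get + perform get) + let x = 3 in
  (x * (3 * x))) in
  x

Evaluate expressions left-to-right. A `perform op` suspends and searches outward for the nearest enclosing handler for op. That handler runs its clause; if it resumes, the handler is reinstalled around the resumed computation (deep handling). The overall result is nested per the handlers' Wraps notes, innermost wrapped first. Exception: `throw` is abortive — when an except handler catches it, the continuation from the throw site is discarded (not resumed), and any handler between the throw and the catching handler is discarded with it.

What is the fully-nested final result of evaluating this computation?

Answer: [(35, 4)]

Working:
get @ H1 ⇒ 4
get @ H1 ⇒ 4
H0 returns 35
H1 returns (35, 4)
H2 returns (35, 4)
H3 returns [(35, 4)]
= [(35, 4)]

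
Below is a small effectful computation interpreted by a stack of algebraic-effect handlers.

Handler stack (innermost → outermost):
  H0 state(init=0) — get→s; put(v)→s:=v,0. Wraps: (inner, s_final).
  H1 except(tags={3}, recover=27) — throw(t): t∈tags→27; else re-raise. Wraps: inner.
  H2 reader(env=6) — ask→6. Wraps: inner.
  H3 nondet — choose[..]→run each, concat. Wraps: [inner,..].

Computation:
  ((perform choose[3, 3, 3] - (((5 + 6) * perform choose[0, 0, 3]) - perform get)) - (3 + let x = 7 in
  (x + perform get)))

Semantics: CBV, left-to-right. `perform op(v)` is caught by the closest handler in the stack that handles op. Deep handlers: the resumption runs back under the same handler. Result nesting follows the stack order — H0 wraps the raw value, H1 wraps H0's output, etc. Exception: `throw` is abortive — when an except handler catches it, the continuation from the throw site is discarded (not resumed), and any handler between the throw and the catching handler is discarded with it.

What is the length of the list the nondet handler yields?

Evaluation trace:
choose[3, 3, 3] @ H3
  branch[0] choose=3:
    choose[0, 0, 3] @ H3
      branch[0] choose=0:
        get @ H0 ⇒ 0
        get @ H0 ⇒ 0
        H0 returns (-7, 0)
        H1 returns (-7, 0)
        H2 returns (-7, 0)
        H3 returns [(-7, 0)]
      branch[1] choose=0:
        get @ H0 ⇒ 0
        get @ H0 ⇒ 0
        H0 returns (-7, 0)
        H1 returns (-7, 0)
        H2 returns (-7, 0)
        H3 returns [(-7, 0)]
      branch[2] choose=3:
        get @ H0 ⇒ 0
        get @ H0 ⇒ 0
        H0 returns (-40, 0)
        H1 returns (-40, 0)
        H2 returns (-40, 0)
        H3 returns [(-40, 0)]
  branch[1] choose=3:
    choose[0, 0, 3] @ H3
      branch[0] choose=0:
        get @ H0 ⇒ 0
        get @ H0 ⇒ 0
        H0 returns (-7, 0)
        H1 returns (-7, 0)
        H2 returns (-7, 0)
        H3 returns [(-7, 0)]
      branch[1] choose=0:
        get @ H0 ⇒ 0
        get @ H0 ⇒ 0
        H0 returns (-7, 0)
        H1 returns (-7, 0)
        H2 returns (-7, 0)
        H3 returns [(-7, 0)]
      branch[2] choose=3:
        get @ H0 ⇒ 0
        get @ H0 ⇒ 0
        H0 returns (-40, 0)
        H1 returns (-40, 0)
        H2 returns (-40, 0)
        H3 returns [(-40, 0)]
  branch[2] choose=3:
    choose[0, 0, 3] @ H3
      branch[0] choose=0:
        get @ H0 ⇒ 0
        get @ H0 ⇒ 0
        H0 returns (-7, 0)
        H1 returns (-7, 0)
        H2 returns (-7, 0)
        H3 returns [(-7, 0)]
      branch[1] choose=0:
        get @ H0 ⇒ 0
        get @ H0 ⇒ 0
        H0 returns (-7, 0)
        H1 returns (-7, 0)
        H2 returns (-7, 0)
        H3 returns [(-7, 0)]
      branch[2] choose=3:
        get @ H0 ⇒ 0
        get @ H0 ⇒ 0
        H0 returns (-40, 0)
        H1 returns (-40, 0)
        H2 returns (-40, 0)
        H3 returns [(-40, 0)]
= [(-7, 0), (-7, 0), (-40, 0), (-7, 0), (-7, 0), (-40, 0), (-7, 0), (-7, 0), (-40, 0)]

Answer: 9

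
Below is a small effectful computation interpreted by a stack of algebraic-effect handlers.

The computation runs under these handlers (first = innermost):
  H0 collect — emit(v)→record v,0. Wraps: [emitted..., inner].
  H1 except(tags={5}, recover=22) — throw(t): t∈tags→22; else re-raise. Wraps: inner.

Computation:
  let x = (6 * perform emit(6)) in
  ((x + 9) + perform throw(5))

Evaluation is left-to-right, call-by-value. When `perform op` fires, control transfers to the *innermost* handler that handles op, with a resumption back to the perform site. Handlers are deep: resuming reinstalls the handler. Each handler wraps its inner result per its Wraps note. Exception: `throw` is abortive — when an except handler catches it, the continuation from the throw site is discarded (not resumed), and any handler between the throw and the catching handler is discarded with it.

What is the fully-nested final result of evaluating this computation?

Answer: 22

Step-by-step:
emit(6) @ H0 ⇒ out+=6
throw(5) @ H1 caught ⇒ 22
= 22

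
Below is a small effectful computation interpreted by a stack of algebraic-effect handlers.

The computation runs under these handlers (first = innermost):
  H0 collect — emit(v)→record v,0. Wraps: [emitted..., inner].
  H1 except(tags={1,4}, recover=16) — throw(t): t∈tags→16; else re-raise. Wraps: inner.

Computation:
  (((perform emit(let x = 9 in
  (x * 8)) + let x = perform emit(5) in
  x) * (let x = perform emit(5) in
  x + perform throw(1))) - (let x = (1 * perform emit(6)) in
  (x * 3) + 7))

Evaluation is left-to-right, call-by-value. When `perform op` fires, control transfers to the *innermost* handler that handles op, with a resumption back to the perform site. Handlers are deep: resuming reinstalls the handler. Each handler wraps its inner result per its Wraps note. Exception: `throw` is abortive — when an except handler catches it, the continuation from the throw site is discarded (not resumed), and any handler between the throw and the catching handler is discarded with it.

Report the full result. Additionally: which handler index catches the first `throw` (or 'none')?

Answer: 16 ; first throw caught by: H1

Working:
emit(72) @ H0 ⇒ out+=72
emit(5) @ H0 ⇒ out+=5
emit(5) @ H0 ⇒ out+=5
throw(1) @ H1 caught ⇒ 16
= 16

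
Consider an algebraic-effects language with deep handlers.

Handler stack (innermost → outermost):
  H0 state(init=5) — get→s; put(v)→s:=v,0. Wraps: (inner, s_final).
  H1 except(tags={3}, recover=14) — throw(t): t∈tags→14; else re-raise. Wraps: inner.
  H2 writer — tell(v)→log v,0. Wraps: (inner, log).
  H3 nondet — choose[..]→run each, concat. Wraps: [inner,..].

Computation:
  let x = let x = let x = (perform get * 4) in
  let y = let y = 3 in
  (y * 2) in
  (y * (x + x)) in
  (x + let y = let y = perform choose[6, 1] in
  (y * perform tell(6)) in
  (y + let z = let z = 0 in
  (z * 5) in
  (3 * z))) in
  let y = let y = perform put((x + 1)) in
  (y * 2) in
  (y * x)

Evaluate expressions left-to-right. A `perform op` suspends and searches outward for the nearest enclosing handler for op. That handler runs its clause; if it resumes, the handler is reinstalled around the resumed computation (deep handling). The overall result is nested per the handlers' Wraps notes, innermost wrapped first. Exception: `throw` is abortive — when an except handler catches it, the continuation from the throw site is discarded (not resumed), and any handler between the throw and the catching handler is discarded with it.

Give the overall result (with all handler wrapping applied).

Evaluation trace:
get @ H0 ⇒ 5
choose[6, 1] @ H3
  branch[0] choose=6:
    tell(6) @ H2 ⇒ log+=6
    put(241) @ H0 ⇒ s:=241
    H0 returns (0, 241)
    H1 returns (0, 241)
    H2 returns ((0, 241), (6))
    H3 returns [((0, 241), (6))]
  branch[1] choose=1:
    tell(6) @ H2 ⇒ log+=6
    put(241) @ H0 ⇒ s:=241
    H0 returns (0, 241)
    H1 returns (0, 241)
    H2 returns ((0, 241), (6))
    H3 returns [((0, 241), (6))]
= [((0, 241), (6)), ((0, 241), (6))]

Answer: [((0, 241), (6)), ((0, 241), (6))]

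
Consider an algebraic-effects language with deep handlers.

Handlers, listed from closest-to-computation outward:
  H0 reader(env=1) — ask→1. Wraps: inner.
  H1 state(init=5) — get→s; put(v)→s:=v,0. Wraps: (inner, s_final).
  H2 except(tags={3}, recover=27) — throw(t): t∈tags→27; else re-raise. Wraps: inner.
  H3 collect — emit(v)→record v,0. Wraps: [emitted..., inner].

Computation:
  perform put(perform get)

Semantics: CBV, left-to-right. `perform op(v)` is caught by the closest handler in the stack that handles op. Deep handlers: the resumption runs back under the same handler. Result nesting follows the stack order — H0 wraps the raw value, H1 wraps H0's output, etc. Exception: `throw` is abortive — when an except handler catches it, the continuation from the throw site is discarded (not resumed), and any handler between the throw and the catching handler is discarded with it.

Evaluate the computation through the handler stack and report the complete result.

Answer: [(0, 5)]

Working:
get @ H1 ⇒ 5
put(5) @ H1 ⇒ s:=5
H0 returns 0
H1 returns (0, 5)
H2 returns (0, 5)
H3 returns [(0, 5)]
= [(0, 5)]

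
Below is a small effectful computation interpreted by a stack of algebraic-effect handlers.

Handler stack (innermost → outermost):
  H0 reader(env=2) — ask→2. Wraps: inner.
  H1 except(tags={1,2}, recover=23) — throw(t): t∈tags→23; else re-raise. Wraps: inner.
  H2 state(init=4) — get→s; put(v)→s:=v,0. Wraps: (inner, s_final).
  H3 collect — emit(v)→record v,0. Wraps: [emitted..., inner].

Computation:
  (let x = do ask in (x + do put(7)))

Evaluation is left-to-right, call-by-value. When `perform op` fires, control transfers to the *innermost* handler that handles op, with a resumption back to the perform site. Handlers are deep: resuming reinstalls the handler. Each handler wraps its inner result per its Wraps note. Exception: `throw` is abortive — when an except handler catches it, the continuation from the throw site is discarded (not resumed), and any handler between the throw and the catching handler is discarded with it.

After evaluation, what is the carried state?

Working:
ask @ H0 ⇒ 2
put(7) @ H2 ⇒ s:=7
H0 returns 2
H1 returns 2
H2 returns (2, 7)
H3 returns [(2, 7)]
= [(2, 7)]

Answer: 7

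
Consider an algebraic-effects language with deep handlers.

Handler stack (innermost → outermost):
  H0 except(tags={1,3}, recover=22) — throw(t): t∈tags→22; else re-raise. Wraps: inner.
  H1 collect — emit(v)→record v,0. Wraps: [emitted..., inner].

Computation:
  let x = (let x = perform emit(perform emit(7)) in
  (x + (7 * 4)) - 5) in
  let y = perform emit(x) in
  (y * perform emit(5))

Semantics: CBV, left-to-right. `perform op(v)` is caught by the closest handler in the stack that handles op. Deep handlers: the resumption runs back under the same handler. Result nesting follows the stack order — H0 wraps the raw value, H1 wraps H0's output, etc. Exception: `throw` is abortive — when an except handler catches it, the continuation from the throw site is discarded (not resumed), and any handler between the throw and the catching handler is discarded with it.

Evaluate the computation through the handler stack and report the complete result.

Step-by-step:
emit(7) @ H1 ⇒ out+=7
emit(0) @ H1 ⇒ out+=0
emit(23) @ H1 ⇒ out+=23
emit(5) @ H1 ⇒ out+=5
H0 returns 0
H1 returns [7, 0, 23, 5, 0]
= [7, 0, 23, 5, 0]

Answer: [7, 0, 23, 5, 0]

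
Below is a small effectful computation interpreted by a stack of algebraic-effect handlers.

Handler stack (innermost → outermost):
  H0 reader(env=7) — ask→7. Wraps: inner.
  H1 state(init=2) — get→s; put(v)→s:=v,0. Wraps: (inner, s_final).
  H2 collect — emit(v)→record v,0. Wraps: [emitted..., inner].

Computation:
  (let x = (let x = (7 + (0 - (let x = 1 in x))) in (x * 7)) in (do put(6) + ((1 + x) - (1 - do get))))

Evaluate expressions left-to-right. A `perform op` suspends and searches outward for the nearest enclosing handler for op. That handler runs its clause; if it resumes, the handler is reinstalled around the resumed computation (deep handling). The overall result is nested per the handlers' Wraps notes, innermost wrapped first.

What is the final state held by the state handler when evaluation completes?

Answer: 6

Evaluation trace:
put(6) @ H1 ⇒ s:=6
get @ H1 ⇒ 6
H0 returns 48
H1 returns (48, 6)
H2 returns [(48, 6)]
= [(48, 6)]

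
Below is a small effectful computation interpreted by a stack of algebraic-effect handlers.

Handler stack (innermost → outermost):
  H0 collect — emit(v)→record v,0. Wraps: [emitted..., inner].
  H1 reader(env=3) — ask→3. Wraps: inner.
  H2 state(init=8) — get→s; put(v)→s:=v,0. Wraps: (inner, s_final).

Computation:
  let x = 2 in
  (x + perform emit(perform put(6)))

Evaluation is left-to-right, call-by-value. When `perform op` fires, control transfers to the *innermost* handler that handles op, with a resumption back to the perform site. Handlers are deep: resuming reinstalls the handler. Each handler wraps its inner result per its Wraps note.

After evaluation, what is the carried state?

Answer: 6

Step-by-step:
put(6) @ H2 ⇒ s:=6
emit(0) @ H0 ⇒ out+=0
H0 returns [0, 2]
H1 returns [0, 2]
H2 returns ([0, 2], 6)
= ([0, 2], 6)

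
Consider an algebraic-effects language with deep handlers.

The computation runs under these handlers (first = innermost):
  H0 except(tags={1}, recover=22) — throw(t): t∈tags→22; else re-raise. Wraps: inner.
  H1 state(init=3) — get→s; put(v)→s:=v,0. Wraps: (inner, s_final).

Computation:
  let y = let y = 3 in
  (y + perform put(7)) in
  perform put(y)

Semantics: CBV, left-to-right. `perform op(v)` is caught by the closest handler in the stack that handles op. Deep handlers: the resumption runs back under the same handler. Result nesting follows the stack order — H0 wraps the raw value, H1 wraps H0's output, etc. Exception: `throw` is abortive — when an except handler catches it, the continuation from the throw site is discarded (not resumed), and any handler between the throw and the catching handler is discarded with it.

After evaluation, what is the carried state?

Evaluation trace:
put(7) @ H1 ⇒ s:=7
put(3) @ H1 ⇒ s:=3
H0 returns 0
H1 returns (0, 3)
= (0, 3)

Answer: 3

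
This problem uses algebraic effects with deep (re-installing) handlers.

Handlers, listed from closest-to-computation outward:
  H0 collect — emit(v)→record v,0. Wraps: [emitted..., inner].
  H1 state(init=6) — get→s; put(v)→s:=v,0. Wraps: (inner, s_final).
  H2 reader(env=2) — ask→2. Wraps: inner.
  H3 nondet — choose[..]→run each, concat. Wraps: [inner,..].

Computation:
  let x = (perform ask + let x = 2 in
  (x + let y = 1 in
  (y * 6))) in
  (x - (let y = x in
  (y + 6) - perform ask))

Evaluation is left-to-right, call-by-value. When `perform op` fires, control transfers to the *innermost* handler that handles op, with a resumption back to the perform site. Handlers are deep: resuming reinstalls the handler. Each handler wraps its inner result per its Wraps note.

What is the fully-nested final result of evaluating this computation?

Answer: [([-4], 6)]

Step-by-step:
ask @ H2 ⇒ 2
ask @ H2 ⇒ 2
H0 returns [-4]
H1 returns ([-4], 6)
H2 returns ([-4], 6)
H3 returns [([-4], 6)]
= [([-4], 6)]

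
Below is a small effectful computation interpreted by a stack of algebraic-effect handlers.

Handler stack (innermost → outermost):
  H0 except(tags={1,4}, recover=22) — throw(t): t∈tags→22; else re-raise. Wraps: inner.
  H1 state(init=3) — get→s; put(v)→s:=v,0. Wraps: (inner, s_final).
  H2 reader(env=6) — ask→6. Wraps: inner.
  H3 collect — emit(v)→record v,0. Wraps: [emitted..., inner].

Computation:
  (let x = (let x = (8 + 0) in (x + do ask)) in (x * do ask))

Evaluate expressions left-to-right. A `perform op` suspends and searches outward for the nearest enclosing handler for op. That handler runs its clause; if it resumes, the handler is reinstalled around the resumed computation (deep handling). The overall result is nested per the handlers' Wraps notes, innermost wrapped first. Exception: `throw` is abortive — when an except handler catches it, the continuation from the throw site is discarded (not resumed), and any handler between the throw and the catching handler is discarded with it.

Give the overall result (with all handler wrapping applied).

Working:
ask @ H2 ⇒ 6
ask @ H2 ⇒ 6
H0 returns 84
H1 returns (84, 3)
H2 returns (84, 3)
H3 returns [(84, 3)]
= [(84, 3)]

Answer: [(84, 3)]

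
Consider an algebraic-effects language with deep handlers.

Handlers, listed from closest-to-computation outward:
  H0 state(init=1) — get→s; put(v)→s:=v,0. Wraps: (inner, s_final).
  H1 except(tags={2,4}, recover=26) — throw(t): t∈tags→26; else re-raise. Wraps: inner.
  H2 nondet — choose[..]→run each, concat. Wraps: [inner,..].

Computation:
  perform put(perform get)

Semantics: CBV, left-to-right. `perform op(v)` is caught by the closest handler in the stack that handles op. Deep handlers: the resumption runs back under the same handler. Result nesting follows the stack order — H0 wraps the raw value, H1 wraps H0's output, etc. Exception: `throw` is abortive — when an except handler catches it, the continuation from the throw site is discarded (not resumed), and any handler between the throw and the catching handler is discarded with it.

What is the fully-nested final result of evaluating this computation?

Answer: [(0, 1)]

Step-by-step:
get @ H0 ⇒ 1
put(1) @ H0 ⇒ s:=1
H0 returns (0, 1)
H1 returns (0, 1)
H2 returns [(0, 1)]
= [(0, 1)]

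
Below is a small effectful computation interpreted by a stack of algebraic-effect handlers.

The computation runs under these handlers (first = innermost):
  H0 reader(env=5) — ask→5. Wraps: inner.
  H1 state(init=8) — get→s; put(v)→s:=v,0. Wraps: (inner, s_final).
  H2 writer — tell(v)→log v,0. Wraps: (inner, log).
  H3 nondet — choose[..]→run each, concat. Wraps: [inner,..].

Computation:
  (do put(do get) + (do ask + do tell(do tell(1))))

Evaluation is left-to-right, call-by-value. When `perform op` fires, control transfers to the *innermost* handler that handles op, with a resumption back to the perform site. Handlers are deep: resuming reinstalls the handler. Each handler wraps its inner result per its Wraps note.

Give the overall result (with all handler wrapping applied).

Working:
get @ H1 ⇒ 8
put(8) @ H1 ⇒ s:=8
ask @ H0 ⇒ 5
tell(1) @ H2 ⇒ log+=1
tell(0) @ H2 ⇒ log+=0
H0 returns 5
H1 returns (5, 8)
H2 returns ((5, 8), (1, 0))
H3 returns [((5, 8), (1, 0))]
= [((5, 8), (1, 0))]

Answer: [((5, 8), (1, 0))]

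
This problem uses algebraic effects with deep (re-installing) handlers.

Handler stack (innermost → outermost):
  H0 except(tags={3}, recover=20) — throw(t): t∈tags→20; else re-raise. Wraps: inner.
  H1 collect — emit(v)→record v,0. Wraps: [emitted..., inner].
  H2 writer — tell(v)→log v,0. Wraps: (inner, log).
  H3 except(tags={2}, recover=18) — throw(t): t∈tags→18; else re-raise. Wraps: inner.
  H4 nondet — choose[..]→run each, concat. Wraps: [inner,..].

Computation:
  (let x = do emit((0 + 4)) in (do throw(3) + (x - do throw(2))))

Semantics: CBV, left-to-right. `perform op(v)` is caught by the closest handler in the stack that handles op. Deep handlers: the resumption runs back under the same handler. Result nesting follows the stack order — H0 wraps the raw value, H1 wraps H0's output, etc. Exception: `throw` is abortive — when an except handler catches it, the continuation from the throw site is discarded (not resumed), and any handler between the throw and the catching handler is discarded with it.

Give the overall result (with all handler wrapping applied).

Step-by-step:
emit(4) @ H1 ⇒ out+=4
throw(3) @ H0 caught ⇒ 20
H1 returns [4, 20]
H2 returns ([4, 20], ())
H3 returns ([4, 20], ())
H4 returns [([4, 20], ())]
= [([4, 20], ())]

Answer: [([4, 20], ())]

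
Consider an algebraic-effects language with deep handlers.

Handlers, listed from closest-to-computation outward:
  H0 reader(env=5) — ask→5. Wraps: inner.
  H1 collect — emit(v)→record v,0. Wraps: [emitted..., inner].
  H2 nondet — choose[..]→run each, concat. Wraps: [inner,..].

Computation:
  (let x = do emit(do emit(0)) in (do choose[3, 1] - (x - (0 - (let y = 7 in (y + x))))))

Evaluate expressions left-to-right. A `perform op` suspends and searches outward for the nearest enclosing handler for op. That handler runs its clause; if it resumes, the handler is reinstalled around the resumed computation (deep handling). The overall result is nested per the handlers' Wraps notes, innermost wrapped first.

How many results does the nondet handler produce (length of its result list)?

Answer: 2

Working:
emit(0) @ H1 ⇒ out+=0
emit(0) @ H1 ⇒ out+=0
choose[3, 1] @ H2
  branch[0] choose=3:
    H0 returns -4
    H1 returns [0, 0, -4]
    H2 returns [[0, 0, -4]]
  branch[1] choose=1:
    H0 returns -6
    H1 returns [0, 0, -6]
    H2 returns [[0, 0, -6]]
= [[0, 0, -4], [0, 0, -6]]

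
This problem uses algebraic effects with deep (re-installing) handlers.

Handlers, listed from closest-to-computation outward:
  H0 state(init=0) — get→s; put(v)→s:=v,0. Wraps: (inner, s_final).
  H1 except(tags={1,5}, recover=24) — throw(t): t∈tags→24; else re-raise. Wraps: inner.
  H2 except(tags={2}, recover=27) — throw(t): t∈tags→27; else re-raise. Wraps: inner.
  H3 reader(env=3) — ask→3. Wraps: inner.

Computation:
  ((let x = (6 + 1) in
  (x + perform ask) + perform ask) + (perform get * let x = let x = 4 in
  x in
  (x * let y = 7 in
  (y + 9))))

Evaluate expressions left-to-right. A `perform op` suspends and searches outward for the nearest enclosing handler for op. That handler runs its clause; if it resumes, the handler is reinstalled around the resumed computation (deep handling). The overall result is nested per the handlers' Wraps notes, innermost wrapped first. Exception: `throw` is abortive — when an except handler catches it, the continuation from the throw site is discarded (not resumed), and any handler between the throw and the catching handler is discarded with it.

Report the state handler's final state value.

Answer: 0

Working:
ask @ H3 ⇒ 3
ask @ H3 ⇒ 3
get @ H0 ⇒ 0
H0 returns (13, 0)
H1 returns (13, 0)
H2 returns (13, 0)
H3 returns (13, 0)
= (13, 0)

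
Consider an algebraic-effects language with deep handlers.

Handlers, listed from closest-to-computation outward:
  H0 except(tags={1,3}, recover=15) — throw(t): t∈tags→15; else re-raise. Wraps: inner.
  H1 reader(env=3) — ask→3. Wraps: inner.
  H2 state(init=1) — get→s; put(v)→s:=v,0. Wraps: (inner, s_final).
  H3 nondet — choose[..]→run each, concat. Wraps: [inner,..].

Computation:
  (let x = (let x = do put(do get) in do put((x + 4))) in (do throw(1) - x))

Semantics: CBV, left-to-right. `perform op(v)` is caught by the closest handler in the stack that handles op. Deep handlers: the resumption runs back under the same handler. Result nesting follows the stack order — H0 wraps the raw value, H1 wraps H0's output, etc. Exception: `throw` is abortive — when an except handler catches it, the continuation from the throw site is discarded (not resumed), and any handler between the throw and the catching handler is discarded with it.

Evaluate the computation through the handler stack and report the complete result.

Evaluation trace:
get @ H2 ⇒ 1
put(1) @ H2 ⇒ s:=1
put(4) @ H2 ⇒ s:=4
throw(1) @ H0 caught ⇒ 15
H1 returns 15
H2 returns (15, 4)
H3 returns [(15, 4)]
= [(15, 4)]

Answer: [(15, 4)]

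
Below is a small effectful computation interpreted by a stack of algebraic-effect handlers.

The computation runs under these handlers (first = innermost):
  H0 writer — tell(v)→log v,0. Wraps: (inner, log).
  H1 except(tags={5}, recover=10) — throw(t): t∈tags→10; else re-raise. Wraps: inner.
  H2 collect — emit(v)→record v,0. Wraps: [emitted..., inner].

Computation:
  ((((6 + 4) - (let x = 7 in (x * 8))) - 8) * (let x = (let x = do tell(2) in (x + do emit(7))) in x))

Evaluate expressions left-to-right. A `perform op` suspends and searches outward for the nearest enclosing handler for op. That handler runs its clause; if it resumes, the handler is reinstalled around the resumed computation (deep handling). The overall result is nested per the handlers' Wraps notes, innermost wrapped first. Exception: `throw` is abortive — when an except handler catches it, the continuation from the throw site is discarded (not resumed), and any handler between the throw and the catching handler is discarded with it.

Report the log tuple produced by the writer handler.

Evaluation trace:
tell(2) @ H0 ⇒ log+=2
emit(7) @ H2 ⇒ out+=7
H0 returns (0, (2))
H1 returns (0, (2))
H2 returns [7, (0, (2))]
= [7, (0, (2))]

Answer: (2)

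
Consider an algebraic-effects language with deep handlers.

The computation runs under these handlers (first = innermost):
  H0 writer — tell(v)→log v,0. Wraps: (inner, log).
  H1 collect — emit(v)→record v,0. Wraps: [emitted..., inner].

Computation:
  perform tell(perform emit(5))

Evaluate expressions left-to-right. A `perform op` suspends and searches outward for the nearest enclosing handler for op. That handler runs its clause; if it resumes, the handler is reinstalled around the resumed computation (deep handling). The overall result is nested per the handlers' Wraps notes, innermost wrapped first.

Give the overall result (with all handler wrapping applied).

Working:
emit(5) @ H1 ⇒ out+=5
tell(0) @ H0 ⇒ log+=0
H0 returns (0, (0))
H1 returns [5, (0, (0))]
= [5, (0, (0))]

Answer: [5, (0, (0))]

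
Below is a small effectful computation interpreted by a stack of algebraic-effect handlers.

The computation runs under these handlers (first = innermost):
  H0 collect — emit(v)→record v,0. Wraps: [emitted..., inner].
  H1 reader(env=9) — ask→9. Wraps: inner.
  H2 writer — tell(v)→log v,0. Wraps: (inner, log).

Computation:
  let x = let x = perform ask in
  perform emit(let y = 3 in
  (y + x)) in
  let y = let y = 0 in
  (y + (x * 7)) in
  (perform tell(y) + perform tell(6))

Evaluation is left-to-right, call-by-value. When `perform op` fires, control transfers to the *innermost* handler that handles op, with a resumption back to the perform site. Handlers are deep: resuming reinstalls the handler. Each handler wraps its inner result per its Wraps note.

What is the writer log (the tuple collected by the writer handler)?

Step-by-step:
ask @ H1 ⇒ 9
emit(12) @ H0 ⇒ out+=12
tell(0) @ H2 ⇒ log+=0
tell(6) @ H2 ⇒ log+=6
H0 returns [12, 0]
H1 returns [12, 0]
H2 returns ([12, 0], (0, 6))
= ([12, 0], (0, 6))

Answer: (0, 6)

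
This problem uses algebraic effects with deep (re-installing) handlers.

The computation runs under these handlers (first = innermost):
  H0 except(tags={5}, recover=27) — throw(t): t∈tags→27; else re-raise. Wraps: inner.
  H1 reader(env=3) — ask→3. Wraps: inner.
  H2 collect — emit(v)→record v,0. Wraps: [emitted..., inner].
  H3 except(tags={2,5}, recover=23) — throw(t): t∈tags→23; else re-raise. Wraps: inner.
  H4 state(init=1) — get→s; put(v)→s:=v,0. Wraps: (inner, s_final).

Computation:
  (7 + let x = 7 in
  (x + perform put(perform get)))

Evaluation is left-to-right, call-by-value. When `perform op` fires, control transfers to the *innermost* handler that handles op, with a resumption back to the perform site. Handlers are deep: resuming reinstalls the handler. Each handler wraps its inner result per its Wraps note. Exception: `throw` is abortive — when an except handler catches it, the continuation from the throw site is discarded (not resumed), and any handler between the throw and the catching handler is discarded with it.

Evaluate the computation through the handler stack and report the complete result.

Answer: ([14], 1)

Evaluation trace:
get @ H4 ⇒ 1
put(1) @ H4 ⇒ s:=1
H0 returns 14
H1 returns 14
H2 returns [14]
H3 returns [14]
H4 returns ([14], 1)
= ([14], 1)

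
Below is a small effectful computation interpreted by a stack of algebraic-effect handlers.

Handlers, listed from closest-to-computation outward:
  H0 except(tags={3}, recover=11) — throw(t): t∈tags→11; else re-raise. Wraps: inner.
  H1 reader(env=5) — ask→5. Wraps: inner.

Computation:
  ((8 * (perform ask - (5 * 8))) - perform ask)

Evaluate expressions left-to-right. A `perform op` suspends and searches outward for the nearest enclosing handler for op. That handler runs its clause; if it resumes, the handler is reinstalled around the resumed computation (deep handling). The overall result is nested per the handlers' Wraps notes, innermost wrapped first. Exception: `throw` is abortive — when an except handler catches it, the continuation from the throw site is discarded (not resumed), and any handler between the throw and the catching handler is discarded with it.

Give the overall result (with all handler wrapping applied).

Working:
ask @ H1 ⇒ 5
ask @ H1 ⇒ 5
H0 returns -285
H1 returns -285
= -285

Answer: -285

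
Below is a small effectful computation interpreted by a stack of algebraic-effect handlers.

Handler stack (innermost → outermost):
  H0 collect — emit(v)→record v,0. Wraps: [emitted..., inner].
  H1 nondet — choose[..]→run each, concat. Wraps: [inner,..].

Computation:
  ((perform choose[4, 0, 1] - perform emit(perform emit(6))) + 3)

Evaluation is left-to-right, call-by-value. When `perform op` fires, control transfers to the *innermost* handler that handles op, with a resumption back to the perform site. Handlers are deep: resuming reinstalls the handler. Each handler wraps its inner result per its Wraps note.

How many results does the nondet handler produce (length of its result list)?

Step-by-step:
choose[4, 0, 1] @ H1
  branch[0] choose=4:
    emit(6) @ H0 ⇒ out+=6
    emit(0) @ H0 ⇒ out+=0
    H0 returns [6, 0, 7]
    H1 returns [[6, 0, 7]]
  branch[1] choose=0:
    emit(6) @ H0 ⇒ out+=6
    emit(0) @ H0 ⇒ out+=0
    H0 returns [6, 0, 3]
    H1 returns [[6, 0, 3]]
  branch[2] choose=1:
    emit(6) @ H0 ⇒ out+=6
    emit(0) @ H0 ⇒ out+=0
    H0 returns [6, 0, 4]
    H1 returns [[6, 0, 4]]
= [[6, 0, 7], [6, 0, 3], [6, 0, 4]]

Answer: 3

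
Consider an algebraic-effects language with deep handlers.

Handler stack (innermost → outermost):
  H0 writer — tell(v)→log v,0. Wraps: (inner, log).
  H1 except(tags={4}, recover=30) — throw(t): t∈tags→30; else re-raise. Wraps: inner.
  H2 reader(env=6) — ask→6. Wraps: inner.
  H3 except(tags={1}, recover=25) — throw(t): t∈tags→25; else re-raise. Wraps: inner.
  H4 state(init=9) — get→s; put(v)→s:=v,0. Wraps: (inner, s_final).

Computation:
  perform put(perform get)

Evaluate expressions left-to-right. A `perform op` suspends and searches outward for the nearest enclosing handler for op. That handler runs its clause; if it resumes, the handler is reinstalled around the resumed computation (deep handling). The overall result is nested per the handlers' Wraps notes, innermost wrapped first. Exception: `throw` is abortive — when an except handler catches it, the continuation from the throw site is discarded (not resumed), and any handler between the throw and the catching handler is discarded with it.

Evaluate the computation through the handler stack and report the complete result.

Working:
get @ H4 ⇒ 9
put(9) @ H4 ⇒ s:=9
H0 returns (0, ())
H1 returns (0, ())
H2 returns (0, ())
H3 returns (0, ())
H4 returns ((0, ()), 9)
= ((0, ()), 9)

Answer: ((0, ()), 9)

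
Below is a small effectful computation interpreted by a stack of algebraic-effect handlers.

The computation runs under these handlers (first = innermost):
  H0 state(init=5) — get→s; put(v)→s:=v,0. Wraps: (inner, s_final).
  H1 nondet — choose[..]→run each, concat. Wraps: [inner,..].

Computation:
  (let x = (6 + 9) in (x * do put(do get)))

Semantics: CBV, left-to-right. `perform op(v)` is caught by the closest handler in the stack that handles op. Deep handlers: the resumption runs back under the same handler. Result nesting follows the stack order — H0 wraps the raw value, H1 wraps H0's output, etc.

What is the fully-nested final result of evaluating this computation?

Answer: [(0, 5)]

Step-by-step:
get @ H0 ⇒ 5
put(5) @ H0 ⇒ s:=5
H0 returns (0, 5)
H1 returns [(0, 5)]
= [(0, 5)]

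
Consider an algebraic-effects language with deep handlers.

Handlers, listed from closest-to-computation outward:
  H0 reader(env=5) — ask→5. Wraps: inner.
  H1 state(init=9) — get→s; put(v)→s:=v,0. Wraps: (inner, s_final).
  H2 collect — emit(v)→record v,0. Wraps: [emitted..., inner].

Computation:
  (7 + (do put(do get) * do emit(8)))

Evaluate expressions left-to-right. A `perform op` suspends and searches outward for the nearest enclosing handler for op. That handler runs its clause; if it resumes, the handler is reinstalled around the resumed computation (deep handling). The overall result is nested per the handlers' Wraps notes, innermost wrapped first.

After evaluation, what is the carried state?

Working:
get @ H1 ⇒ 9
put(9) @ H1 ⇒ s:=9
emit(8) @ H2 ⇒ out+=8
H0 returns 7
H1 returns (7, 9)
H2 returns [8, (7, 9)]
= [8, (7, 9)]

Answer: 9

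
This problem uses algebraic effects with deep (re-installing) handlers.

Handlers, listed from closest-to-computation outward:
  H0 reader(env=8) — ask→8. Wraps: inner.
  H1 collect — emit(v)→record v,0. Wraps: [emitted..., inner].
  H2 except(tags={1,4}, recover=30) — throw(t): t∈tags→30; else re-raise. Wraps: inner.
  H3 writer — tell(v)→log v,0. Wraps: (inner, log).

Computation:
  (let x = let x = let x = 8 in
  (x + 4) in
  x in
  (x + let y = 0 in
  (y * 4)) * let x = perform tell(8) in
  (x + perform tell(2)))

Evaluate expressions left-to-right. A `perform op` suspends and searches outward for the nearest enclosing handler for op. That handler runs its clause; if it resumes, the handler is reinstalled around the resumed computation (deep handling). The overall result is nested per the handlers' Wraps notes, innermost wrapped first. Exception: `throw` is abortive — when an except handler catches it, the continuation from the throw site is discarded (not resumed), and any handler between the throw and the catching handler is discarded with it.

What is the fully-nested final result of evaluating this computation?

Step-by-step:
tell(8) @ H3 ⇒ log+=8
tell(2) @ H3 ⇒ log+=2
H0 returns 0
H1 returns [0]
H2 returns [0]
H3 returns ([0], (8, 2))
= ([0], (8, 2))

Answer: ([0], (8, 2))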